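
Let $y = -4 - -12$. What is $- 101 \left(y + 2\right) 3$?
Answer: $-3030$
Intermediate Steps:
$y = 8$ ($y = -4 + 12 = 8$)
$- 101 \left(y + 2\right) 3 = - 101 \left(8 + 2\right) 3 = - 101 \cdot 10 \cdot 3 = \left(-101\right) 30 = -3030$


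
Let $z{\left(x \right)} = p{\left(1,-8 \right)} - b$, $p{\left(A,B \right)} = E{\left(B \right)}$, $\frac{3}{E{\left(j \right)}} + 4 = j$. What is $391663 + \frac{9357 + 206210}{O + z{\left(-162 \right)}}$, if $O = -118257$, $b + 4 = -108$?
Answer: $\frac{185091629935}{472581} \approx 3.9166 \cdot 10^{5}$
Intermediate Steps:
$b = -112$ ($b = -4 - 108 = -112$)
$E{\left(j \right)} = \frac{3}{-4 + j}$
$p{\left(A,B \right)} = \frac{3}{-4 + B}$
$z{\left(x \right)} = \frac{447}{4}$ ($z{\left(x \right)} = \frac{3}{-4 - 8} - -112 = \frac{3}{-12} + 112 = 3 \left(- \frac{1}{12}\right) + 112 = - \frac{1}{4} + 112 = \frac{447}{4}$)
$391663 + \frac{9357 + 206210}{O + z{\left(-162 \right)}} = 391663 + \frac{9357 + 206210}{-118257 + \frac{447}{4}} = 391663 + \frac{215567}{- \frac{472581}{4}} = 391663 + 215567 \left(- \frac{4}{472581}\right) = 391663 - \frac{862268}{472581} = \frac{185091629935}{472581}$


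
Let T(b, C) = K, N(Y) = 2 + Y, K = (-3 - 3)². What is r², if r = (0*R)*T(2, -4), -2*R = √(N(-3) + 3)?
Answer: 0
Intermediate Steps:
K = 36 (K = (-6)² = 36)
T(b, C) = 36
R = -√2/2 (R = -√((2 - 3) + 3)/2 = -√(-1 + 3)/2 = -√2/2 ≈ -0.70711)
r = 0 (r = (0*(-√2/2))*36 = 0*36 = 0)
r² = 0² = 0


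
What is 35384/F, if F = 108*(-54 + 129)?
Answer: 8846/2025 ≈ 4.3684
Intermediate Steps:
F = 8100 (F = 108*75 = 8100)
35384/F = 35384/8100 = 35384*(1/8100) = 8846/2025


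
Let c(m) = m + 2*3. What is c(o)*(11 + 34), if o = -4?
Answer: 90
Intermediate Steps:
c(m) = 6 + m (c(m) = m + 6 = 6 + m)
c(o)*(11 + 34) = (6 - 4)*(11 + 34) = 2*45 = 90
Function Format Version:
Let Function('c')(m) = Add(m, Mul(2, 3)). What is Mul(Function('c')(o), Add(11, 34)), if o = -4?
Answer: 90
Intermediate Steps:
Function('c')(m) = Add(6, m) (Function('c')(m) = Add(m, 6) = Add(6, m))
Mul(Function('c')(o), Add(11, 34)) = Mul(Add(6, -4), Add(11, 34)) = Mul(2, 45) = 90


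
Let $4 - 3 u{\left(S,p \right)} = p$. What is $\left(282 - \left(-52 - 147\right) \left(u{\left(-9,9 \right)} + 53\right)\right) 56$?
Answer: $\frac{1763552}{3} \approx 5.8785 \cdot 10^{5}$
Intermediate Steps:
$u{\left(S,p \right)} = \frac{4}{3} - \frac{p}{3}$
$\left(282 - \left(-52 - 147\right) \left(u{\left(-9,9 \right)} + 53\right)\right) 56 = \left(282 - \left(-52 - 147\right) \left(\left(\frac{4}{3} - 3\right) + 53\right)\right) 56 = \left(282 - - 199 \left(\left(\frac{4}{3} - 3\right) + 53\right)\right) 56 = \left(282 - - 199 \left(- \frac{5}{3} + 53\right)\right) 56 = \left(282 - \left(-199\right) \frac{154}{3}\right) 56 = \left(282 - - \frac{30646}{3}\right) 56 = \left(282 + \frac{30646}{3}\right) 56 = \frac{31492}{3} \cdot 56 = \frac{1763552}{3}$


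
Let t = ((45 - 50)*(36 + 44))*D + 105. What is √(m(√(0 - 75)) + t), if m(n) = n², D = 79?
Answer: I*√31570 ≈ 177.68*I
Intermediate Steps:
t = -31495 (t = ((45 - 50)*(36 + 44))*79 + 105 = -5*80*79 + 105 = -400*79 + 105 = -31600 + 105 = -31495)
√(m(√(0 - 75)) + t) = √((√(0 - 75))² - 31495) = √((√(-75))² - 31495) = √((5*I*√3)² - 31495) = √(-75 - 31495) = √(-31570) = I*√31570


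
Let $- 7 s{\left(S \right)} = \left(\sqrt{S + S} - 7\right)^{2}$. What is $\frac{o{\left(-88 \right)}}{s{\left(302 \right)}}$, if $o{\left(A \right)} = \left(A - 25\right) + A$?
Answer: $\frac{1407}{\left(7 - 2 \sqrt{151}\right)^{2}} \approx 4.5544$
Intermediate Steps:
$o{\left(A \right)} = -25 + 2 A$ ($o{\left(A \right)} = \left(-25 + A\right) + A = -25 + 2 A$)
$s{\left(S \right)} = - \frac{\left(-7 + \sqrt{2} \sqrt{S}\right)^{2}}{7}$ ($s{\left(S \right)} = - \frac{\left(\sqrt{S + S} - 7\right)^{2}}{7} = - \frac{\left(\sqrt{2 S} - 7\right)^{2}}{7} = - \frac{\left(\sqrt{2} \sqrt{S} - 7\right)^{2}}{7} = - \frac{\left(-7 + \sqrt{2} \sqrt{S}\right)^{2}}{7}$)
$\frac{o{\left(-88 \right)}}{s{\left(302 \right)}} = \frac{-25 + 2 \left(-88\right)}{\left(- \frac{1}{7}\right) \left(-7 + \sqrt{2} \sqrt{302}\right)^{2}} = \frac{-25 - 176}{\left(- \frac{1}{7}\right) \left(-7 + 2 \sqrt{151}\right)^{2}} = - 201 \left(- \frac{7}{\left(-7 + 2 \sqrt{151}\right)^{2}}\right) = \frac{1407}{\left(-7 + 2 \sqrt{151}\right)^{2}}$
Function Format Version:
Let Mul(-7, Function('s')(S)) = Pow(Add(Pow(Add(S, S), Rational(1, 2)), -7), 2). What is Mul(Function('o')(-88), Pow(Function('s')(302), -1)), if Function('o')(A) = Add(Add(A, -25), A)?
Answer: Mul(1407, Pow(Add(7, Mul(-2, Pow(151, Rational(1, 2)))), -2)) ≈ 4.5544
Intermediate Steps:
Function('o')(A) = Add(-25, Mul(2, A)) (Function('o')(A) = Add(Add(-25, A), A) = Add(-25, Mul(2, A)))
Function('s')(S) = Mul(Rational(-1, 7), Pow(Add(-7, Mul(Pow(2, Rational(1, 2)), Pow(S, Rational(1, 2)))), 2)) (Function('s')(S) = Mul(Rational(-1, 7), Pow(Add(Pow(Add(S, S), Rational(1, 2)), -7), 2)) = Mul(Rational(-1, 7), Pow(Add(Pow(Mul(2, S), Rational(1, 2)), -7), 2)) = Mul(Rational(-1, 7), Pow(Add(Mul(Pow(2, Rational(1, 2)), Pow(S, Rational(1, 2))), -7), 2)) = Mul(Rational(-1, 7), Pow(Add(-7, Mul(Pow(2, Rational(1, 2)), Pow(S, Rational(1, 2)))), 2)))
Mul(Function('o')(-88), Pow(Function('s')(302), -1)) = Mul(Add(-25, Mul(2, -88)), Pow(Mul(Rational(-1, 7), Pow(Add(-7, Mul(Pow(2, Rational(1, 2)), Pow(302, Rational(1, 2)))), 2)), -1)) = Mul(Add(-25, -176), Pow(Mul(Rational(-1, 7), Pow(Add(-7, Mul(2, Pow(151, Rational(1, 2)))), 2)), -1)) = Mul(-201, Mul(-7, Pow(Add(-7, Mul(2, Pow(151, Rational(1, 2)))), -2))) = Mul(1407, Pow(Add(-7, Mul(2, Pow(151, Rational(1, 2)))), -2))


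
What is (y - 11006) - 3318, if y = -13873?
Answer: -28197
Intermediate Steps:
(y - 11006) - 3318 = (-13873 - 11006) - 3318 = -24879 - 3318 = -28197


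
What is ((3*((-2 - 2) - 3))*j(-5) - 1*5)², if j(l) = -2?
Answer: 1369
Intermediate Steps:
((3*((-2 - 2) - 3))*j(-5) - 1*5)² = ((3*((-2 - 2) - 3))*(-2) - 1*5)² = ((3*(-4 - 3))*(-2) - 5)² = ((3*(-7))*(-2) - 5)² = (-21*(-2) - 5)² = (42 - 5)² = 37² = 1369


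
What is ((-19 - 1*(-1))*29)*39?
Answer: -20358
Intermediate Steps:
((-19 - 1*(-1))*29)*39 = ((-19 + 1)*29)*39 = -18*29*39 = -522*39 = -20358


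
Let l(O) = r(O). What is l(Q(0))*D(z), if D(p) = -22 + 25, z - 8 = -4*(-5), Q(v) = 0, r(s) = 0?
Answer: 0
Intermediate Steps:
l(O) = 0
z = 28 (z = 8 - 4*(-5) = 8 + 20 = 28)
D(p) = 3
l(Q(0))*D(z) = 0*3 = 0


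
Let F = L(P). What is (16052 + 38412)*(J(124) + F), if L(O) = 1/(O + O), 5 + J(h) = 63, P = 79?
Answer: 249581280/79 ≈ 3.1593e+6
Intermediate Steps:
J(h) = 58 (J(h) = -5 + 63 = 58)
L(O) = 1/(2*O)
F = 1/158 (F = (½)/79 = (½)*(1/79) = 1/158 ≈ 0.0063291)
(16052 + 38412)*(J(124) + F) = (16052 + 38412)*(58 + 1/158) = 54464*(9165/158) = 249581280/79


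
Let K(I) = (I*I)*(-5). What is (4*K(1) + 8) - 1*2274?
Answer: -2286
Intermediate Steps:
K(I) = -5*I**2 (K(I) = I**2*(-5) = -5*I**2)
(4*K(1) + 8) - 1*2274 = (4*(-5*1**2) + 8) - 1*2274 = (4*(-5*1) + 8) - 2274 = (4*(-5) + 8) - 2274 = (-20 + 8) - 2274 = -12 - 2274 = -2286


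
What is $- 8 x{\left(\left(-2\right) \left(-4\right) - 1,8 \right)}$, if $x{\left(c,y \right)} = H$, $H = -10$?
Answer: $80$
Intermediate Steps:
$x{\left(c,y \right)} = -10$
$- 8 x{\left(\left(-2\right) \left(-4\right) - 1,8 \right)} = \left(-8\right) \left(-10\right) = 80$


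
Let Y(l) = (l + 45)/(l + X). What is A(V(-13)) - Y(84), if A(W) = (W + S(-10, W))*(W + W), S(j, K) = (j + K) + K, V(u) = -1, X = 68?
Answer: 3823/152 ≈ 25.151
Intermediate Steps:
S(j, K) = j + 2*K (S(j, K) = (K + j) + K = j + 2*K)
Y(l) = (45 + l)/(68 + l) (Y(l) = (l + 45)/(l + 68) = (45 + l)/(68 + l))
A(W) = 2*W*(-10 + 3*W) (A(W) = (W + (-10 + 2*W))*(W + W) = (-10 + 3*W)*(2*W) = 2*W*(-10 + 3*W))
A(V(-13)) - Y(84) = 2*(-1)*(-10 + 3*(-1)) - (45 + 84)/(68 + 84) = 2*(-1)*(-10 - 3) - 129/152 = 2*(-1)*(-13) - 129/152 = 26 - 1*129/152 = 26 - 129/152 = 3823/152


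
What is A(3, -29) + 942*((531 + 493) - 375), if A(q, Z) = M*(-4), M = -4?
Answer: 611374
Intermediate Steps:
A(q, Z) = 16 (A(q, Z) = -4*(-4) = 16)
A(3, -29) + 942*((531 + 493) - 375) = 16 + 942*((531 + 493) - 375) = 16 + 942*(1024 - 375) = 16 + 942*649 = 16 + 611358 = 611374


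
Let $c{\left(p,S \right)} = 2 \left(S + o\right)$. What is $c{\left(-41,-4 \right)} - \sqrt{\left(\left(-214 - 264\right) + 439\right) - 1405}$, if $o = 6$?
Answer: $4 - 38 i \approx 4.0 - 38.0 i$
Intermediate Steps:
$c{\left(p,S \right)} = 12 + 2 S$ ($c{\left(p,S \right)} = 2 \left(S + 6\right) = 2 \left(6 + S\right) = 12 + 2 S$)
$c{\left(-41,-4 \right)} - \sqrt{\left(\left(-214 - 264\right) + 439\right) - 1405} = \left(12 + 2 \left(-4\right)\right) - \sqrt{\left(\left(-214 - 264\right) + 439\right) - 1405} = \left(12 - 8\right) - \sqrt{\left(-478 + 439\right) - 1405} = 4 - \sqrt{-39 - 1405} = 4 - \sqrt{-1444} = 4 - 38 i$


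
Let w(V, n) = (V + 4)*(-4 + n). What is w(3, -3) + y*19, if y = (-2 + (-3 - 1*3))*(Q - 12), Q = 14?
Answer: -353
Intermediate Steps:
w(V, n) = (-4 + n)*(4 + V) (w(V, n) = (4 + V)*(-4 + n) = (-4 + n)*(4 + V))
y = -16 (y = (-2 + (-3 - 1*3))*(14 - 12) = (-2 + (-3 - 3))*2 = (-2 - 6)*2 = -8*2 = -16)
w(3, -3) + y*19 = (-16 - 4*3 + 4*(-3) + 3*(-3)) - 16*19 = (-16 - 12 - 12 - 9) - 304 = -49 - 304 = -353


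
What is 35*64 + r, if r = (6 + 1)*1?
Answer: 2247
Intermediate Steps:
r = 7 (r = 7*1 = 7)
35*64 + r = 35*64 + 7 = 2240 + 7 = 2247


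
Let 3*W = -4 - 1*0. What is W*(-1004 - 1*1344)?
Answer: 9392/3 ≈ 3130.7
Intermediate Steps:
W = -4/3 (W = (-4 - 1*0)/3 = (-4 + 0)/3 = (1/3)*(-4) = -4/3 ≈ -1.3333)
W*(-1004 - 1*1344) = -4*(-1004 - 1*1344)/3 = -4*(-1004 - 1344)/3 = -4/3*(-2348) = 9392/3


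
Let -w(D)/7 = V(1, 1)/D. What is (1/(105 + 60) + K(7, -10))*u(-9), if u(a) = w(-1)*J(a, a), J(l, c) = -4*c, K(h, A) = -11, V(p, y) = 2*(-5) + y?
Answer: 1371384/55 ≈ 24934.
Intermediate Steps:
V(p, y) = -10 + y
w(D) = 63/D (w(D) = -7*(-10 + 1)/D = -(-63)/D = 63/D)
u(a) = 252*a (u(a) = (63/(-1))*(-4*a) = (63*(-1))*(-4*a) = -(-252)*a = 252*a)
(1/(105 + 60) + K(7, -10))*u(-9) = (1/(105 + 60) - 11)*(252*(-9)) = (1/165 - 11)*(-2268) = -1814/165*(-2268) = 1371384/55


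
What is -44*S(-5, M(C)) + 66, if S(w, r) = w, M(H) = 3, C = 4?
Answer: 286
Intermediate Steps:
-44*S(-5, M(C)) + 66 = -44*(-5) + 66 = 220 + 66 = 286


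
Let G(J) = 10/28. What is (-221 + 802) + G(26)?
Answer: 8139/14 ≈ 581.36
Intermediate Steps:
G(J) = 5/14 (G(J) = 10*(1/28) = 5/14)
(-221 + 802) + G(26) = (-221 + 802) + 5/14 = 581 + 5/14 = 8139/14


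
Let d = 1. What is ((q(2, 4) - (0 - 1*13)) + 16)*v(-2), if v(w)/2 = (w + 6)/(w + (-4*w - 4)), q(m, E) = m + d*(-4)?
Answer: 108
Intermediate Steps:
q(m, E) = -4 + m (q(m, E) = m + 1*(-4) = m - 4 = -4 + m)
v(w) = 2*(6 + w)/(-4 - 3*w) (v(w) = 2*((w + 6)/(w + (-4*w - 4))) = 2*((6 + w)/(w + (-4 - 4*w))) = 2*((6 + w)/(-4 - 3*w)) = 2*(6 + w)/(-4 - 3*w))
((q(2, 4) - (0 - 1*13)) + 16)*v(-2) = (((-4 + 2) - (0 - 1*13)) + 16)*(2*(-6 - 1*(-2))/(4 + 3*(-2))) = ((-2 - (0 - 13)) + 16)*(2*(-6 + 2)/(4 - 6)) = ((-2 - 1*(-13)) + 16)*(2*(-4)/(-2)) = ((-2 + 13) + 16)*(2*(-½)*(-4)) = (11 + 16)*4 = 27*4 = 108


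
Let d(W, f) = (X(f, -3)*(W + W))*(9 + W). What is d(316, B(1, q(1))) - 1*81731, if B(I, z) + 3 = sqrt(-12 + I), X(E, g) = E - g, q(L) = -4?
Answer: -81731 + 205400*I*sqrt(11) ≈ -81731.0 + 6.8124e+5*I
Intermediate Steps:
B(I, z) = -3 + sqrt(-12 + I)
d(W, f) = 2*W*(3 + f)*(9 + W) (d(W, f) = ((f - 1*(-3))*(W + W))*(9 + W) = ((f + 3)*(2*W))*(9 + W) = ((3 + f)*(2*W))*(9 + W) = (2*W*(3 + f))*(9 + W) = 2*W*(3 + f)*(9 + W))
d(316, B(1, q(1))) - 1*81731 = 2*316*(3 + (-3 + sqrt(-12 + 1)))*(9 + 316) - 1*81731 = 2*316*(3 + (-3 + sqrt(-11)))*325 - 81731 = 2*316*(3 + (-3 + I*sqrt(11)))*325 - 81731 = 2*316*(I*sqrt(11))*325 - 81731 = 205400*I*sqrt(11) - 81731 = -81731 + 205400*I*sqrt(11)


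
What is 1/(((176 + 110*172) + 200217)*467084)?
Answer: 1/102437593292 ≈ 9.7620e-12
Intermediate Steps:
1/(((176 + 110*172) + 200217)*467084) = (1/467084)/((176 + 18920) + 200217) = (1/467084)/(19096 + 200217) = (1/467084)/219313 = (1/219313)*(1/467084) = 1/102437593292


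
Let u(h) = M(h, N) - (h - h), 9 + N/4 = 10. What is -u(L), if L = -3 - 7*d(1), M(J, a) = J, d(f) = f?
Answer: 10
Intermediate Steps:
N = 4 (N = -36 + 4*10 = -36 + 40 = 4)
L = -10 (L = -3 - 7*1 = -3 - 7 = -10)
u(h) = h (u(h) = h - (h - h) = h - 1*0 = h + 0 = h)
-u(L) = -1*(-10) = 10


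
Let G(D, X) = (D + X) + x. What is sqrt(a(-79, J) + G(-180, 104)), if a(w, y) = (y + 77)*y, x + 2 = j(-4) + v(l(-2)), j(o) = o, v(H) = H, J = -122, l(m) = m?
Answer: sqrt(5406) ≈ 73.526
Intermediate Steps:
x = -8 (x = -2 + (-4 - 2) = -2 - 6 = -8)
a(w, y) = y*(77 + y) (a(w, y) = (77 + y)*y = y*(77 + y))
G(D, X) = -8 + D + X (G(D, X) = (D + X) - 8 = -8 + D + X)
sqrt(a(-79, J) + G(-180, 104)) = sqrt(-122*(77 - 122) + (-8 - 180 + 104)) = sqrt(-122*(-45) - 84) = sqrt(5490 - 84) = sqrt(5406)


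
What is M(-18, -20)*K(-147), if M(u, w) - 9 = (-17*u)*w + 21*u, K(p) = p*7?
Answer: 6677181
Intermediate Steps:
K(p) = 7*p
M(u, w) = 9 + 21*u - 17*u*w (M(u, w) = 9 + ((-17*u)*w + 21*u) = 9 + (-17*u*w + 21*u) = 9 + (21*u - 17*u*w) = 9 + 21*u - 17*u*w)
M(-18, -20)*K(-147) = (9 + 21*(-18) - 17*(-18)*(-20))*(7*(-147)) = (9 - 378 - 6120)*(-1029) = -6489*(-1029) = 6677181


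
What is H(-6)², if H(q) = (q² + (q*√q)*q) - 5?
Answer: -6815 + 2232*I*√6 ≈ -6815.0 + 5467.3*I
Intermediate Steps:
H(q) = -5 + q² + q^(5/2) (H(q) = (q² + q^(3/2)*q) - 5 = (q² + q^(5/2)) - 5 = -5 + q² + q^(5/2))
H(-6)² = (-5 + (-6)² + (-6)^(5/2))² = (-5 + 36 + 36*I*√6)² = (31 + 36*I*√6)²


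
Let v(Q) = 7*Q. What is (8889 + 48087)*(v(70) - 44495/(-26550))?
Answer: 24792147304/885 ≈ 2.8014e+7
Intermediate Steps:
(8889 + 48087)*(v(70) - 44495/(-26550)) = (8889 + 48087)*(7*70 - 44495/(-26550)) = 56976*(490 - 44495*(-1/26550)) = 56976*(490 + 8899/5310) = 56976*(2610799/5310) = 24792147304/885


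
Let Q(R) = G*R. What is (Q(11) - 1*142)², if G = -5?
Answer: 38809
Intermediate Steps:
Q(R) = -5*R
(Q(11) - 1*142)² = (-5*11 - 1*142)² = (-55 - 142)² = (-197)² = 38809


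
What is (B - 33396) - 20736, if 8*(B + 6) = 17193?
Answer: -415911/8 ≈ -51989.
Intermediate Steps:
B = 17145/8 (B = -6 + (⅛)*17193 = -6 + 17193/8 = 17145/8 ≈ 2143.1)
(B - 33396) - 20736 = (17145/8 - 33396) - 20736 = -250023/8 - 20736 = -415911/8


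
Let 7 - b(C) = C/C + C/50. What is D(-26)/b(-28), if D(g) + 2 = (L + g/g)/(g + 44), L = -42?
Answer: -1925/2952 ≈ -0.65210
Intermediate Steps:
D(g) = -2 - 41/(44 + g) (D(g) = -2 + (-42 + g/g)/(g + 44) = -2 + (-42 + 1)/(44 + g) = -2 - 41/(44 + g))
b(C) = 6 - C/50 (b(C) = 7 - (C/C + C/50) = 7 - (1 + C*(1/50)) = 7 - (1 + C/50) = 7 + (-1 - C/50) = 6 - C/50)
D(-26)/b(-28) = ((-129 - 2*(-26))/(44 - 26))/(6 - 1/50*(-28)) = ((-129 + 52)/18)/(6 + 14/25) = ((1/18)*(-77))/(164/25) = -77/18*25/164 = -1925/2952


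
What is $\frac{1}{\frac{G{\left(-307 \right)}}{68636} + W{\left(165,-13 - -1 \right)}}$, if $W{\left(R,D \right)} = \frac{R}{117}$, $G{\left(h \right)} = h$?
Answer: $\frac{2676804}{3763007} \approx 0.71135$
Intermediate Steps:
$W{\left(R,D \right)} = \frac{R}{117}$ ($W{\left(R,D \right)} = R \frac{1}{117} = \frac{R}{117}$)
$\frac{1}{\frac{G{\left(-307 \right)}}{68636} + W{\left(165,-13 - -1 \right)}} = \frac{1}{- \frac{307}{68636} + \frac{1}{117} \cdot 165} = \frac{1}{\left(-307\right) \frac{1}{68636} + \frac{55}{39}} = \frac{1}{- \frac{307}{68636} + \frac{55}{39}} = \frac{1}{\frac{3763007}{2676804}} = \frac{2676804}{3763007}$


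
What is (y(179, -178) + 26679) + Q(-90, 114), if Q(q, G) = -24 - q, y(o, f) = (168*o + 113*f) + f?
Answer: 36525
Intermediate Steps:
y(o, f) = 114*f + 168*o (y(o, f) = (113*f + 168*o) + f = 114*f + 168*o)
(y(179, -178) + 26679) + Q(-90, 114) = ((114*(-178) + 168*179) + 26679) + (-24 - 1*(-90)) = ((-20292 + 30072) + 26679) + (-24 + 90) = (9780 + 26679) + 66 = 36459 + 66 = 36525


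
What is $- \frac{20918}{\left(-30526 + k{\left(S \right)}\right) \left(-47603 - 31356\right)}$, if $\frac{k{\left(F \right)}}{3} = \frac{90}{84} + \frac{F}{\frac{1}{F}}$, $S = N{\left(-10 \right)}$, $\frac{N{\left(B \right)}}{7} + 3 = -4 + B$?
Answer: $\frac{292852}{13221131837} \approx 2.215 \cdot 10^{-5}$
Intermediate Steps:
$N{\left(B \right)} = -49 + 7 B$ ($N{\left(B \right)} = -21 + 7 \left(-4 + B\right) = -21 + \left(-28 + 7 B\right) = -49 + 7 B$)
$S = -119$ ($S = -49 + 7 \left(-10\right) = -49 - 70 = -119$)
$k{\left(F \right)} = \frac{45}{14} + 3 F^{2}$ ($k{\left(F \right)} = 3 \left(\frac{90}{84} + \frac{F}{\frac{1}{F}}\right) = 3 \left(90 \cdot \frac{1}{84} + F F\right) = 3 \left(\frac{15}{14} + F^{2}\right) = \frac{45}{14} + 3 F^{2}$)
$- \frac{20918}{\left(-30526 + k{\left(S \right)}\right) \left(-47603 - 31356\right)} = - \frac{20918}{\left(-30526 + \left(\frac{45}{14} + 3 \left(-119\right)^{2}\right)\right) \left(-47603 - 31356\right)} = - \frac{20918}{\left(-30526 + \left(\frac{45}{14} + 3 \cdot 14161\right)\right) \left(-78959\right)} = - \frac{20918}{\left(-30526 + \left(\frac{45}{14} + 42483\right)\right) \left(-78959\right)} = - \frac{20918}{\left(-30526 + \frac{594807}{14}\right) \left(-78959\right)} = - \frac{20918}{\frac{167443}{14} \left(-78959\right)} = - \frac{20918}{- \frac{13221131837}{14}} = \left(-20918\right) \left(- \frac{14}{13221131837}\right) = \frac{292852}{13221131837}$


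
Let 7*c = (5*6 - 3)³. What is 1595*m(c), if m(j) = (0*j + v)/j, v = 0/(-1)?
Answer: 0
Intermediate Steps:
v = 0 (v = 0*(-1) = 0)
c = 19683/7 (c = (5*6 - 3)³/7 = (30 - 3)³/7 = (⅐)*27³ = (⅐)*19683 = 19683/7 ≈ 2811.9)
m(j) = 0 (m(j) = (0*j + 0)/j = (0 + 0)/j = 0/j = 0)
1595*m(c) = 1595*0 = 0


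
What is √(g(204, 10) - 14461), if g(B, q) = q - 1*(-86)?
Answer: 13*I*√85 ≈ 119.85*I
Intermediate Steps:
g(B, q) = 86 + q (g(B, q) = q + 86 = 86 + q)
√(g(204, 10) - 14461) = √((86 + 10) - 14461) = √(96 - 14461) = √(-14365) = 13*I*√85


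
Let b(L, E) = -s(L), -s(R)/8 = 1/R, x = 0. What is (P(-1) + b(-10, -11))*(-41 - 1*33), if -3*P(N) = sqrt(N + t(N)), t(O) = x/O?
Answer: 296/5 + 74*I/3 ≈ 59.2 + 24.667*I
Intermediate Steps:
t(O) = 0 (t(O) = 0/O = 0)
s(R) = -8/R
b(L, E) = 8/L (b(L, E) = -(-8)/L = 8/L)
P(N) = -sqrt(N)/3 (P(N) = -sqrt(N + 0)/3 = -sqrt(N)/3)
(P(-1) + b(-10, -11))*(-41 - 1*33) = (-I/3 + 8/(-10))*(-41 - 1*33) = (-I/3 + 8*(-1/10))*(-41 - 33) = (-I/3 - 4/5)*(-74) = (-4/5 - I/3)*(-74) = 296/5 + 74*I/3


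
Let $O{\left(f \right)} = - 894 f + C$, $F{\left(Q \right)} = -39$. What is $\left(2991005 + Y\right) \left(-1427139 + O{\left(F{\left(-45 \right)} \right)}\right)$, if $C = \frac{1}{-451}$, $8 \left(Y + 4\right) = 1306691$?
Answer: $- \frac{3961312287921919}{902} \approx -4.3917 \cdot 10^{12}$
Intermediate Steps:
$Y = \frac{1306659}{8}$ ($Y = -4 + \frac{1}{8} \cdot 1306691 = -4 + \frac{1306691}{8} = \frac{1306659}{8} \approx 1.6333 \cdot 10^{5}$)
$C = - \frac{1}{451} \approx -0.0022173$
$O{\left(f \right)} = - \frac{1}{451} - 894 f$ ($O{\left(f \right)} = - 894 f - \frac{1}{451} = - \frac{1}{451} - 894 f$)
$\left(2991005 + Y\right) \left(-1427139 + O{\left(F{\left(-45 \right)} \right)}\right) = \left(2991005 + \frac{1306659}{8}\right) \left(-1427139 - - \frac{15724565}{451}\right) = \frac{25234699 \left(-1427139 + \left(- \frac{1}{451} + 34866\right)\right)}{8} = \frac{25234699 \left(-1427139 + \frac{15724565}{451}\right)}{8} = \frac{25234699}{8} \left(- \frac{627915124}{451}\right) = - \frac{3961312287921919}{902}$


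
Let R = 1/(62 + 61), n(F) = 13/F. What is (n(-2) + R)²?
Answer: 2550409/60516 ≈ 42.144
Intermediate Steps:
R = 1/123 ≈ 0.0081301
(n(-2) + R)² = (13/(-2) + 1/123)² = (13*(-½) + 1/123)² = (-13/2 + 1/123)² = (-1597/246)² = 2550409/60516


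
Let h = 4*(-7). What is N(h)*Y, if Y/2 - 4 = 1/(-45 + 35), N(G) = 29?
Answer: 1131/5 ≈ 226.20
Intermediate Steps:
h = -28
Y = 39/5 (Y = 8 + 2/(-45 + 35) = 8 + 2/(-10) = 8 + 2*(-1/10) = 8 - 1/5 = 39/5 ≈ 7.8000)
N(h)*Y = 29*(39/5) = 1131/5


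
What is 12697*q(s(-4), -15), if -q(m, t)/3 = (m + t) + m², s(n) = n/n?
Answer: 495183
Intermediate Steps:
s(n) = 1
q(m, t) = -3*m - 3*t - 3*m² (q(m, t) = -3*((m + t) + m²) = -3*(m + t + m²) = -3*m - 3*t - 3*m²)
12697*q(s(-4), -15) = 12697*(-3*1 - 3*(-15) - 3*1²) = 12697*(-3 + 45 - 3*1) = 12697*(-3 + 45 - 3) = 12697*39 = 495183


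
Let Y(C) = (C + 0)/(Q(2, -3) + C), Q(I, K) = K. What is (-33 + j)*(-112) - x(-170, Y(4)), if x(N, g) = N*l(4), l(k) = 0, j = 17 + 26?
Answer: -1120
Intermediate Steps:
j = 43
Y(C) = C/(-3 + C) (Y(C) = (C + 0)/(-3 + C) = C/(-3 + C))
x(N, g) = 0 (x(N, g) = N*0 = 0)
(-33 + j)*(-112) - x(-170, Y(4)) = (-33 + 43)*(-112) - 1*0 = 10*(-112) + 0 = -1120 + 0 = -1120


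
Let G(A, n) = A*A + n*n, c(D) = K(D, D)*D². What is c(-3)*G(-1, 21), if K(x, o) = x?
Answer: -11934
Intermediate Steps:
c(D) = D³ (c(D) = D*D² = D³)
G(A, n) = A² + n²
c(-3)*G(-1, 21) = (-3)³*((-1)² + 21²) = -27*(1 + 441) = -27*442 = -11934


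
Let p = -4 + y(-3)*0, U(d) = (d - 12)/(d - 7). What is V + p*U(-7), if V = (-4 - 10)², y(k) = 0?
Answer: 1334/7 ≈ 190.57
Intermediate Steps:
V = 196 (V = (-14)² = 196)
U(d) = (-12 + d)/(-7 + d)
p = -4 (p = -4 + 0*0 = -4 + 0 = -4)
V + p*U(-7) = 196 - 4*(-12 - 7)/(-7 - 7) = 196 - 4*(-19)/(-14) = 196 - (-2)*(-19)/7 = 196 - 4*19/14 = 196 - 38/7 = 1334/7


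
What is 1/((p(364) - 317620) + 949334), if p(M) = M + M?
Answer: 1/632442 ≈ 1.5812e-6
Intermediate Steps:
p(M) = 2*M
1/((p(364) - 317620) + 949334) = 1/((2*364 - 317620) + 949334) = 1/((728 - 317620) + 949334) = 1/(-316892 + 949334) = 1/632442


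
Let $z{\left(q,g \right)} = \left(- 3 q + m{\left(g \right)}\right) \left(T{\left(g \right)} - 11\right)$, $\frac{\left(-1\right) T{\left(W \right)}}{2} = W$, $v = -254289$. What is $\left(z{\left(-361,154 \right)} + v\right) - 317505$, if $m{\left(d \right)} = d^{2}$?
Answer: $-8482675$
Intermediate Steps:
$T{\left(W \right)} = - 2 W$
$z{\left(q,g \right)} = \left(-11 - 2 g\right) \left(g^{2} - 3 q\right)$ ($z{\left(q,g \right)} = \left(- 3 q + g^{2}\right) \left(- 2 g - 11\right) = \left(g^{2} - 3 q\right) \left(-11 - 2 g\right) = \left(-11 - 2 g\right) \left(g^{2} - 3 q\right)$)
$\left(z{\left(-361,154 \right)} + v\right) - 317505 = \left(\left(- 11 \cdot 154^{2} - 2 \cdot 154^{3} + 33 \left(-361\right) + 6 \cdot 154 \left(-361\right)\right) - 254289\right) - 317505 = \left(\left(\left(-11\right) 23716 - 7304528 - 11913 - 333564\right) - 254289\right) - 317505 = \left(\left(-260876 - 7304528 - 11913 - 333564\right) - 254289\right) - 317505 = \left(-7910881 - 254289\right) - 317505 = -8165170 - 317505 = -8482675$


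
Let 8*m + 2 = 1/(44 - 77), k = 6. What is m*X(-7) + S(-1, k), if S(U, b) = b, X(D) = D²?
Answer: -1699/264 ≈ -6.4356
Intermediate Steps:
m = -67/264 (m = -¼ + 1/(8*(44 - 77)) = -¼ + (⅛)/(-33) = -¼ + (⅛)*(-1/33) = -¼ - 1/264 = -67/264 ≈ -0.25379)
m*X(-7) + S(-1, k) = -67/264*(-7)² + 6 = -67/264*49 + 6 = -3283/264 + 6 = -1699/264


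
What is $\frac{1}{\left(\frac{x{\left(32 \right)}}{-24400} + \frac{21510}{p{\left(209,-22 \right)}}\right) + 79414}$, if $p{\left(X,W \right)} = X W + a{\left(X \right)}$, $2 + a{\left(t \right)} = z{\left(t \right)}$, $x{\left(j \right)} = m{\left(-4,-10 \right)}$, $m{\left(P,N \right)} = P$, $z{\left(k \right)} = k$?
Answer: $\frac{26785100}{2126980724791} \approx 1.2593 \cdot 10^{-5}$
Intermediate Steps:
$x{\left(j \right)} = -4$
$a{\left(t \right)} = -2 + t$
$p{\left(X,W \right)} = -2 + X + W X$ ($p{\left(X,W \right)} = X W + \left(-2 + X\right) = W X + \left(-2 + X\right) = -2 + X + W X$)
$\frac{1}{\left(\frac{x{\left(32 \right)}}{-24400} + \frac{21510}{p{\left(209,-22 \right)}}\right) + 79414} = \frac{1}{\left(- \frac{4}{-24400} + \frac{21510}{-2 + 209 - 4598}\right) + 79414} = \frac{1}{\left(\left(-4\right) \left(- \frac{1}{24400}\right) + \frac{21510}{-2 + 209 - 4598}\right) + 79414} = \frac{1}{\left(\frac{1}{6100} + \frac{21510}{-4391}\right) + 79414} = \frac{1}{\left(\frac{1}{6100} + 21510 \left(- \frac{1}{4391}\right)\right) + 79414} = \frac{1}{\left(\frac{1}{6100} - \frac{21510}{4391}\right) + 79414} = \frac{1}{- \frac{131206609}{26785100} + 79414} = \frac{1}{\frac{2126980724791}{26785100}} = \frac{26785100}{2126980724791}$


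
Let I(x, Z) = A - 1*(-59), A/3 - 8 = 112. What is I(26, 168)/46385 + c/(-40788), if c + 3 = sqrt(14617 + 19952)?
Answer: 5743109/630650460 - sqrt(3841)/13596 ≈ 0.0045483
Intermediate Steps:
A = 360 (A = 24 + 3*112 = 24 + 336 = 360)
I(x, Z) = 419 (I(x, Z) = 360 - 1*(-59) = 360 + 59 = 419)
c = -3 + 3*sqrt(3841) (c = -3 + sqrt(14617 + 19952) = -3 + sqrt(34569) = -3 + 3*sqrt(3841) ≈ 182.93)
I(26, 168)/46385 + c/(-40788) = 419/46385 + (-3 + 3*sqrt(3841))/(-40788) = 419*(1/46385) + (-3 + 3*sqrt(3841))*(-1/40788) = 419/46385 + (1/13596 - sqrt(3841)/13596) = 5743109/630650460 - sqrt(3841)/13596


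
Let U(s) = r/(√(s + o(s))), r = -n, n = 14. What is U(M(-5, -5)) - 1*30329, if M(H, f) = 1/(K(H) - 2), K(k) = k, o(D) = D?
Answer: -30329 + 7*I*√14 ≈ -30329.0 + 26.192*I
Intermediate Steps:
M(H, f) = 1/(-2 + H) (M(H, f) = 1/(H - 2) = 1/(-2 + H))
r = -14 (r = -1*14 = -14)
U(s) = -7*√2/√s (U(s) = -14/√(s + s) = -14*√2/(2*√s) = -7*√2/√s)
U(M(-5, -5)) - 1*30329 = -7*√2/√(1/(-2 - 5)) - 1*30329 = -7*√2/√(1/(-7)) - 30329 = -7*√2/√(-⅐) - 30329 = -7*√2*(-I*√7) - 30329 = 7*I*√14 - 30329 = -30329 + 7*I*√14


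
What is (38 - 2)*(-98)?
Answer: -3528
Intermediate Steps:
(38 - 2)*(-98) = 36*(-98) = -3528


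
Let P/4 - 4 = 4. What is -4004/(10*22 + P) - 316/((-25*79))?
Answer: -3539/225 ≈ -15.729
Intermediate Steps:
P = 32 (P = 16 + 4*4 = 16 + 16 = 32)
-4004/(10*22 + P) - 316/((-25*79)) = -4004/(10*22 + 32) - 316/((-25*79)) = -4004/(220 + 32) - 316/(-1975) = -4004/252 - 316*(-1/1975) = -4004*1/252 + 4/25 = -143/9 + 4/25 = -3539/225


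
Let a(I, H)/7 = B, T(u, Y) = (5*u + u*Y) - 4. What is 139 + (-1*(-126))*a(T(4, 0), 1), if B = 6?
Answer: 5431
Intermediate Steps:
T(u, Y) = -4 + 5*u + Y*u (T(u, Y) = (5*u + Y*u) - 4 = -4 + 5*u + Y*u)
a(I, H) = 42 (a(I, H) = 7*6 = 42)
139 + (-1*(-126))*a(T(4, 0), 1) = 139 - 1*(-126)*42 = 139 + 126*42 = 139 + 5292 = 5431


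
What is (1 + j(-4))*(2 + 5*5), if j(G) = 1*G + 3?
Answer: 0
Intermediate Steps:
j(G) = 3 + G (j(G) = G + 3 = 3 + G)
(1 + j(-4))*(2 + 5*5) = (1 + (3 - 4))*(2 + 5*5) = (1 - 1)*(2 + 25) = 0*27 = 0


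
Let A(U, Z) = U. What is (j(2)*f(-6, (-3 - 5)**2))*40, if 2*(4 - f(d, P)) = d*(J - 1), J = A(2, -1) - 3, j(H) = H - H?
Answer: 0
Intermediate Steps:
j(H) = 0
J = -1 (J = 2 - 3 = -1)
f(d, P) = 4 + d (f(d, P) = 4 - d*(-1 - 1)/2 = 4 - d*(-2)/2 = 4 - (-1)*d = 4 + d)
(j(2)*f(-6, (-3 - 5)**2))*40 = (0*(4 - 6))*40 = (0*(-2))*40 = 0*40 = 0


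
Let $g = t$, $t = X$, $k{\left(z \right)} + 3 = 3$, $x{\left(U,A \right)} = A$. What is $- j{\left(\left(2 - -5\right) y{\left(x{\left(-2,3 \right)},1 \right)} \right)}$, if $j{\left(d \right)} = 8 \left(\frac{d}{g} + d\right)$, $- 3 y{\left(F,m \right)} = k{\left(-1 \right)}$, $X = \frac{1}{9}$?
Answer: $0$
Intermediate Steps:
$k{\left(z \right)} = 0$ ($k{\left(z \right)} = -3 + 3 = 0$)
$X = \frac{1}{9} \approx 0.11111$
$y{\left(F,m \right)} = 0$ ($y{\left(F,m \right)} = \left(- \frac{1}{3}\right) 0 = 0$)
$t = \frac{1}{9} \approx 0.11111$
$g = \frac{1}{9} \approx 0.11111$
$j{\left(d \right)} = 80 d$ ($j{\left(d \right)} = 8 \left(d \frac{1}{\frac{1}{9}} + d\right) = 8 \left(d 9 + d\right) = 8 \left(9 d + d\right) = 8 \cdot 10 d = 80 d$)
$- j{\left(\left(2 - -5\right) y{\left(x{\left(-2,3 \right)},1 \right)} \right)} = - 80 \left(2 - -5\right) 0 = - 80 \left(2 + 5\right) 0 = - 80 \cdot 7 \cdot 0 = - 80 \cdot 0 = \left(-1\right) 0 = 0$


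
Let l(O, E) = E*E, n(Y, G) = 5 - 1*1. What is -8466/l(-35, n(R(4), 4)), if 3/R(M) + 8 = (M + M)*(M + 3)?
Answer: -4233/8 ≈ -529.13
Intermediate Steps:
R(M) = 3/(-8 + 2*M*(3 + M)) (R(M) = 3/(-8 + (M + M)*(M + 3)) = 3/(-8 + (2*M)*(3 + M)) = 3/(-8 + 2*M*(3 + M)))
n(Y, G) = 4 (n(Y, G) = 5 - 1 = 4)
l(O, E) = E²
-8466/l(-35, n(R(4), 4)) = -8466/(4²) = -8466/16 = -8466*1/16 = -4233/8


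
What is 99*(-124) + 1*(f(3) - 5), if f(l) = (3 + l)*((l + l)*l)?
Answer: -12173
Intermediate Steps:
f(l) = 2*l²*(3 + l) (f(l) = (3 + l)*((2*l)*l) = (3 + l)*(2*l²) = 2*l²*(3 + l))
99*(-124) + 1*(f(3) - 5) = 99*(-124) + 1*(2*3²*(3 + 3) - 5) = -12276 + 1*(2*9*6 - 5) = -12276 + 1*(108 - 5) = -12276 + 1*103 = -12276 + 103 = -12173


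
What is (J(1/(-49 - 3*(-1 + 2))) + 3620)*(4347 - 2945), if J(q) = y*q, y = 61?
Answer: 131913479/26 ≈ 5.0736e+6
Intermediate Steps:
J(q) = 61*q
(J(1/(-49 - 3*(-1 + 2))) + 3620)*(4347 - 2945) = (61/(-49 - 3*(-1 + 2)) + 3620)*(4347 - 2945) = (61/(-49 - 3*1) + 3620)*1402 = (61/(-49 - 3) + 3620)*1402 = (61/(-52) + 3620)*1402 = (61*(-1/52) + 3620)*1402 = (-61/52 + 3620)*1402 = (188179/52)*1402 = 131913479/26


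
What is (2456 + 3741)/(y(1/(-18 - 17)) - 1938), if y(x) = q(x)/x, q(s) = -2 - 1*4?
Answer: -6197/1728 ≈ -3.5862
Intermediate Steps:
q(s) = -6 (q(s) = -2 - 4 = -6)
y(x) = -6/x
(2456 + 3741)/(y(1/(-18 - 17)) - 1938) = (2456 + 3741)/(-6/(1/(-18 - 17)) - 1938) = 6197/(-6/(1/(-35)) - 1938) = 6197/(-6/(-1/35) - 1938) = 6197/(-6*(-35) - 1938) = 6197/(210 - 1938) = 6197/(-1728) = 6197*(-1/1728) = -6197/1728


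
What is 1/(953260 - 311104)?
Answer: 1/642156 ≈ 1.5573e-6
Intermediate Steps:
1/(953260 - 311104) = 1/642156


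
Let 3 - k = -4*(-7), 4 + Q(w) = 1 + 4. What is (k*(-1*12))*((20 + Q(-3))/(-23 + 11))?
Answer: -525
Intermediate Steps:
Q(w) = 1 (Q(w) = -4 + (1 + 4) = -4 + 5 = 1)
k = -25 (k = 3 - (-4)*(-7) = 3 - 1*28 = 3 - 28 = -25)
(k*(-1*12))*((20 + Q(-3))/(-23 + 11)) = (-(-25)*12)*((20 + 1)/(-23 + 11)) = (-25*(-12))*(21/(-12)) = 300*(21*(-1/12)) = 300*(-7/4) = -525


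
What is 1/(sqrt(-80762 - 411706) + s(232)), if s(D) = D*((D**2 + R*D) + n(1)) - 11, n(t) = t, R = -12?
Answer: 3947167/46740382141823 - 2*I*sqrt(123117)/140221146425469 ≈ 8.4449e-8 - 5.0047e-12*I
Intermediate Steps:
s(D) = -11 + D*(1 + D**2 - 12*D) (s(D) = D*((D**2 - 12*D) + 1) - 11 = D*(1 + D**2 - 12*D) - 11 = -11 + D*(1 + D**2 - 12*D))
1/(sqrt(-80762 - 411706) + s(232)) = 1/(sqrt(-80762 - 411706) + (-11 + 232 + 232**3 - 12*232**2)) = 1/(sqrt(-492468) + (-11 + 232 + 12487168 - 12*53824)) = 1/(2*I*sqrt(123117) + (-11 + 232 + 12487168 - 645888)) = 1/(2*I*sqrt(123117) + 11841501) = 1/(11841501 + 2*I*sqrt(123117))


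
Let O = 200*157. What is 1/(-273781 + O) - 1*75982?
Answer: -18416593143/242381 ≈ -75982.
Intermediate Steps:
O = 31400
1/(-273781 + O) - 1*75982 = 1/(-273781 + 31400) - 1*75982 = 1/(-242381) - 75982 = -1/242381 - 75982 = -18416593143/242381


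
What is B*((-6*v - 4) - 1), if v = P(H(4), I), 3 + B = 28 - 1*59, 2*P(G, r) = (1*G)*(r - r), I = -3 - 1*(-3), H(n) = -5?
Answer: 170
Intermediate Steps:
I = 0 (I = -3 + 3 = 0)
P(G, r) = 0 (P(G, r) = ((1*G)*(r - r))/2 = (G*0)/2 = (1/2)*0 = 0)
B = -34 (B = -3 + (28 - 1*59) = -3 + (28 - 59) = -3 - 31 = -34)
v = 0
B*((-6*v - 4) - 1) = -34*((-6*0 - 4) - 1) = -34*((0 - 4) - 1) = -34*(-4 - 1) = -34*(-5) = 170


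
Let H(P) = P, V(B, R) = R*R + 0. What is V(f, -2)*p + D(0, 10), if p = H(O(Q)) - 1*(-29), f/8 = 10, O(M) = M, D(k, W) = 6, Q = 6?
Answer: 146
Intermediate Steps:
f = 80 (f = 8*10 = 80)
V(B, R) = R**2 (V(B, R) = R**2 + 0 = R**2)
p = 35 (p = 6 - 1*(-29) = 6 + 29 = 35)
V(f, -2)*p + D(0, 10) = (-2)**2*35 + 6 = 4*35 + 6 = 140 + 6 = 146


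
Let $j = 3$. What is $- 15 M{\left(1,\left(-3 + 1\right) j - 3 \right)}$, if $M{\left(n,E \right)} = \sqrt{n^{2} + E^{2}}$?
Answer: $- 15 \sqrt{82} \approx -135.83$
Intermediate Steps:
$M{\left(n,E \right)} = \sqrt{E^{2} + n^{2}}$
$- 15 M{\left(1,\left(-3 + 1\right) j - 3 \right)} = - 15 \sqrt{\left(\left(-3 + 1\right) 3 - 3\right)^{2} + 1^{2}} = - 15 \sqrt{\left(\left(-2\right) 3 - 3\right)^{2} + 1} = - 15 \sqrt{\left(-6 - 3\right)^{2} + 1} = - 15 \sqrt{\left(-9\right)^{2} + 1} = - 15 \sqrt{81 + 1} = - 15 \sqrt{82}$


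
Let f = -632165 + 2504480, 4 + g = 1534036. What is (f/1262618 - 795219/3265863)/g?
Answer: 1703555486501/2108546113038484896 ≈ 8.0793e-7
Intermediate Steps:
g = 1534032 (g = -4 + 1534036 = 1534032)
f = 1872315
(f/1262618 - 795219/3265863)/g = (1872315/1262618 - 795219/3265863)/1534032 = (1872315*(1/1262618) - 795219*1/3265863)*(1/1534032) = (1872315/1262618 - 265073/1088621)*(1/1534032) = (1703555486501/1374512469778)*(1/1534032) = 1703555486501/2108546113038484896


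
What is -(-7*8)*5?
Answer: 280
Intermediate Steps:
-(-7*8)*5 = -(-56)*5 = -1*(-280) = 280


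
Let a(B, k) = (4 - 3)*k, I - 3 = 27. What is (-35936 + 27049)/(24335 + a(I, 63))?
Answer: -8887/24398 ≈ -0.36425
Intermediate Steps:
I = 30 (I = 3 + 27 = 30)
a(B, k) = k (a(B, k) = 1*k = k)
(-35936 + 27049)/(24335 + a(I, 63)) = (-35936 + 27049)/(24335 + 63) = -8887/24398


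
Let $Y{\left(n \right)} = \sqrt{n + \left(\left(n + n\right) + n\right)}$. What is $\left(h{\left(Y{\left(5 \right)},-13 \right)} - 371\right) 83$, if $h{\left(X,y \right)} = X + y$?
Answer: $-31872 + 166 \sqrt{5} \approx -31501.0$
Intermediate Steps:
$Y{\left(n \right)} = 2 \sqrt{n}$ ($Y{\left(n \right)} = \sqrt{n + \left(2 n + n\right)} = \sqrt{n + 3 n} = \sqrt{4 n} = 2 \sqrt{n}$)
$\left(h{\left(Y{\left(5 \right)},-13 \right)} - 371\right) 83 = \left(\left(2 \sqrt{5} - 13\right) - 371\right) 83 = \left(\left(-13 + 2 \sqrt{5}\right) - 371\right) 83 = \left(-384 + 2 \sqrt{5}\right) 83 = -31872 + 166 \sqrt{5}$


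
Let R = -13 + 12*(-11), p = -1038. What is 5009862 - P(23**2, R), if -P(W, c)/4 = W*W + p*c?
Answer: 6731266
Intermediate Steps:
R = -145 (R = -13 - 132 = -145)
P(W, c) = -4*W**2 + 4152*c (P(W, c) = -4*(W*W - 1038*c) = -4*(W**2 - 1038*c) = -4*W**2 + 4152*c)
5009862 - P(23**2, R) = 5009862 - (-4*(23**2)**2 + 4152*(-145)) = 5009862 - (-4*529**2 - 602040) = 5009862 - (-4*279841 - 602040) = 5009862 - (-1119364 - 602040) = 5009862 - 1*(-1721404) = 5009862 + 1721404 = 6731266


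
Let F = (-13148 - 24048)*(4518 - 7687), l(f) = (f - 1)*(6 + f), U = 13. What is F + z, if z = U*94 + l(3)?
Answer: 117875364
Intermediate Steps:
l(f) = (-1 + f)*(6 + f)
z = 1240 (z = 13*94 + (-6 + 3**2 + 5*3) = 1222 + (-6 + 9 + 15) = 1222 + 18 = 1240)
F = 117874124 (F = -37196*(-3169) = 117874124)
F + z = 117874124 + 1240 = 117875364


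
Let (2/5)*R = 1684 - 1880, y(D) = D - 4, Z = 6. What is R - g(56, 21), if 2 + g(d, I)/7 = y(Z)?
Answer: -490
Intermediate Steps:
y(D) = -4 + D
g(d, I) = 0 (g(d, I) = -14 + 7*(-4 + 6) = -14 + 7*2 = -14 + 14 = 0)
R = -490 (R = 5*(1684 - 1880)/2 = (5/2)*(-196) = -490)
R - g(56, 21) = -490 - 1*0 = -490 + 0 = -490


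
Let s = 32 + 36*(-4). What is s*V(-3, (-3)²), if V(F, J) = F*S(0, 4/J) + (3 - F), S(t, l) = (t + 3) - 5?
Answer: -1344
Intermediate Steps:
s = -112 (s = 32 - 144 = -112)
S(t, l) = -2 + t (S(t, l) = (3 + t) - 5 = -2 + t)
V(F, J) = 3 - 3*F (V(F, J) = F*(-2 + 0) + (3 - F) = F*(-2) + (3 - F) = -2*F + (3 - F) = 3 - 3*F)
s*V(-3, (-3)²) = -112*(3 - 3*(-3)) = -112*(3 + 9) = -112*12 = -1344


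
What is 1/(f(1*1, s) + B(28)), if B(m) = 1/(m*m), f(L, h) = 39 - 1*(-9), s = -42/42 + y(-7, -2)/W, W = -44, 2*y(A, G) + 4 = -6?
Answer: 784/37633 ≈ 0.020833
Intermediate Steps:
y(A, G) = -5 (y(A, G) = -2 + (½)*(-6) = -2 - 3 = -5)
s = -39/44 (s = -42/42 - 5/(-44) = -42*1/42 - 5*(-1/44) = -1 + 5/44 = -39/44 ≈ -0.88636)
f(L, h) = 48 (f(L, h) = 39 + 9 = 48)
B(m) = m⁻²
1/(f(1*1, s) + B(28)) = 1/(48 + 28⁻²) = 1/(48 + 1/784) = 1/(37633/784) = 784/37633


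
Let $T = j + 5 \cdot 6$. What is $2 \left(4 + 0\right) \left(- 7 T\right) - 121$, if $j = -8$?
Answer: $-1353$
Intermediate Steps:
$T = 22$ ($T = -8 + 5 \cdot 6 = -8 + 30 = 22$)
$2 \left(4 + 0\right) \left(- 7 T\right) - 121 = 2 \left(4 + 0\right) \left(\left(-7\right) 22\right) - 121 = 2 \cdot 4 \left(-154\right) - 121 = 8 \left(-154\right) - 121 = -1232 - 121 = -1353$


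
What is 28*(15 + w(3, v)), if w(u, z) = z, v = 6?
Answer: 588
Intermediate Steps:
28*(15 + w(3, v)) = 28*(15 + 6) = 28*21 = 588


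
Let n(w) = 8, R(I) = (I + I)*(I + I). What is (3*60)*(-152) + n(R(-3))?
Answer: -27352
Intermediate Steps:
R(I) = 4*I² (R(I) = (2*I)*(2*I) = 4*I²)
(3*60)*(-152) + n(R(-3)) = (3*60)*(-152) + 8 = 180*(-152) + 8 = -27360 + 8 = -27352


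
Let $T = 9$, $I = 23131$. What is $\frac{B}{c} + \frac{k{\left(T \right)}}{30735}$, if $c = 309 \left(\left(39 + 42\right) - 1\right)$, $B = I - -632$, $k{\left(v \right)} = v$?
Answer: $\frac{5411691}{5627920} \approx 0.96158$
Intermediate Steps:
$B = 23763$ ($B = 23131 - -632 = 23131 + 632 = 23763$)
$c = 24720$ ($c = 309 \left(81 - 1\right) = 309 \cdot 80 = 24720$)
$\frac{B}{c} + \frac{k{\left(T \right)}}{30735} = \frac{23763}{24720} + \frac{9}{30735} = 23763 \cdot \frac{1}{24720} + 9 \cdot \frac{1}{30735} = \frac{7921}{8240} + \frac{1}{3415} = \frac{5411691}{5627920}$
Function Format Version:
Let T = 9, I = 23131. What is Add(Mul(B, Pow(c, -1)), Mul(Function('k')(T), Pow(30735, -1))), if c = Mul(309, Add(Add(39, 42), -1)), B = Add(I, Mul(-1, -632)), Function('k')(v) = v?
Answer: Rational(5411691, 5627920) ≈ 0.96158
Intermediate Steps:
B = 23763 (B = Add(23131, Mul(-1, -632)) = Add(23131, 632) = 23763)
c = 24720 (c = Mul(309, Add(81, -1)) = Mul(309, 80) = 24720)
Add(Mul(B, Pow(c, -1)), Mul(Function('k')(T), Pow(30735, -1))) = Add(Mul(23763, Pow(24720, -1)), Mul(9, Pow(30735, -1))) = Add(Mul(23763, Rational(1, 24720)), Mul(9, Rational(1, 30735))) = Add(Rational(7921, 8240), Rational(1, 3415)) = Rational(5411691, 5627920)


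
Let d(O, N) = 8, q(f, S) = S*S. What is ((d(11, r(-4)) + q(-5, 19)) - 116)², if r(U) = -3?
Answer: 64009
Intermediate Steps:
q(f, S) = S²
((d(11, r(-4)) + q(-5, 19)) - 116)² = ((8 + 19²) - 116)² = ((8 + 361) - 116)² = (369 - 116)² = 253² = 64009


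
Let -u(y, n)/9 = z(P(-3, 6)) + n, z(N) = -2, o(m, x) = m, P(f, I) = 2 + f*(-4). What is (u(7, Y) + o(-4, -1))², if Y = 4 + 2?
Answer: 1600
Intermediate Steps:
Y = 6
P(f, I) = 2 - 4*f
u(y, n) = 18 - 9*n (u(y, n) = -9*(-2 + n) = 18 - 9*n)
(u(7, Y) + o(-4, -1))² = ((18 - 9*6) - 4)² = ((18 - 54) - 4)² = (-36 - 4)² = (-40)² = 1600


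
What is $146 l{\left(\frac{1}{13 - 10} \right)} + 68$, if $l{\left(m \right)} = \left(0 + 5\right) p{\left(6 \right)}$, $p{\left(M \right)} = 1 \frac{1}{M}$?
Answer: $\frac{569}{3} \approx 189.67$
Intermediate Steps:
$p{\left(M \right)} = \frac{1}{M}$
$l{\left(m \right)} = \frac{5}{6}$ ($l{\left(m \right)} = \frac{0 + 5}{6} = 5 \cdot \frac{1}{6} = \frac{5}{6}$)
$146 l{\left(\frac{1}{13 - 10} \right)} + 68 = 146 \cdot \frac{5}{6} + 68 = \frac{365}{3} + 68 = \frac{569}{3}$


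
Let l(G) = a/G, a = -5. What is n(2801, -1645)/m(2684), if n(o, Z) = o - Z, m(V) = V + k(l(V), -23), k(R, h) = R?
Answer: 11933064/7203851 ≈ 1.6565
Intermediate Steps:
l(G) = -5/G
m(V) = V - 5/V
n(2801, -1645)/m(2684) = (2801 - 1*(-1645))/(2684 - 5/2684) = (2801 + 1645)/(2684 - 5*1/2684) = 4446/(2684 - 5/2684) = 4446/(7203851/2684) = 4446*(2684/7203851) = 11933064/7203851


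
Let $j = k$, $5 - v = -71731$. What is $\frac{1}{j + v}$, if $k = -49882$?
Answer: $\frac{1}{21854} \approx 4.5758 \cdot 10^{-5}$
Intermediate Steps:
$v = 71736$ ($v = 5 - -71731 = 5 + 71731 = 71736$)
$j = -49882$
$\frac{1}{j + v} = \frac{1}{-49882 + 71736} = \frac{1}{21854}$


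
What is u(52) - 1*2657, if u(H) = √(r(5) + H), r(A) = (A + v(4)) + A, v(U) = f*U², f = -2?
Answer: -2657 + √30 ≈ -2651.5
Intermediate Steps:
v(U) = -2*U²
r(A) = -32 + 2*A (r(A) = (A - 2*4²) + A = (A - 2*16) + A = (A - 32) + A = (-32 + A) + A = -32 + 2*A)
u(H) = √(-22 + H) (u(H) = √((-32 + 2*5) + H) = √((-32 + 10) + H) = √(-22 + H))
u(52) - 1*2657 = √(-22 + 52) - 1*2657 = √30 - 2657 = -2657 + √30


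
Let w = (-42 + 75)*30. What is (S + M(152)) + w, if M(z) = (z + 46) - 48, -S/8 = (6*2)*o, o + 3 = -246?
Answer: 25044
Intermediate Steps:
o = -249 (o = -3 - 246 = -249)
S = 23904 (S = -8*6*2*(-249) = -96*(-249) = -8*(-2988) = 23904)
M(z) = -2 + z (M(z) = (46 + z) - 48 = -2 + z)
w = 990 (w = 33*30 = 990)
(S + M(152)) + w = (23904 + (-2 + 152)) + 990 = (23904 + 150) + 990 = 24054 + 990 = 25044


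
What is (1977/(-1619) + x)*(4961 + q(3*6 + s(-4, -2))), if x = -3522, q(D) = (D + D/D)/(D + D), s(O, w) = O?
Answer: -792429989685/45332 ≈ -1.7481e+7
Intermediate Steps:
q(D) = (1 + D)/(2*D) (q(D) = (D + 1)/((2*D)) = (1 + D)*(1/(2*D)) = (1 + D)/(2*D))
(1977/(-1619) + x)*(4961 + q(3*6 + s(-4, -2))) = (1977/(-1619) - 3522)*(4961 + (1 + (3*6 - 4))/(2*(3*6 - 4))) = (1977*(-1/1619) - 3522)*(4961 + (1 + (18 - 4))/(2*(18 - 4))) = (-1977/1619 - 3522)*(4961 + (½)*(1 + 14)/14) = -5704095*(4961 + (½)*(1/14)*15)/1619 = -5704095*(4961 + 15/28)/1619 = -5704095/1619*138923/28 = -792429989685/45332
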